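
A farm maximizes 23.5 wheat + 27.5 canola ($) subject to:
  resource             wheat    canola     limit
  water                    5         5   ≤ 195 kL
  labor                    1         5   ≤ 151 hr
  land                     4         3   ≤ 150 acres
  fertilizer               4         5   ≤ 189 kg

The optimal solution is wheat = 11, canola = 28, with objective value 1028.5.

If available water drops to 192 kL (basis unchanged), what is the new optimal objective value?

1015

Check each constraint at x*: water 195/195 (tight); labor 151/151 (tight); land 128/150 (slack 22); fertilizer 184/189 (slack 5).
Since land, fertilizer are not tight, their duals are 0.
From A_Bᵀ y = c: 5·y_water + 1·y_labor = 23.5; 5·y_water + 5·y_labor = 27.5.
→ y_water = 4.5 and y_labor = 1.
Δz = y_water·Δb = 4.5 × (-3) = -13.5, so new z* = 1028.5 − 13.5 = 1015.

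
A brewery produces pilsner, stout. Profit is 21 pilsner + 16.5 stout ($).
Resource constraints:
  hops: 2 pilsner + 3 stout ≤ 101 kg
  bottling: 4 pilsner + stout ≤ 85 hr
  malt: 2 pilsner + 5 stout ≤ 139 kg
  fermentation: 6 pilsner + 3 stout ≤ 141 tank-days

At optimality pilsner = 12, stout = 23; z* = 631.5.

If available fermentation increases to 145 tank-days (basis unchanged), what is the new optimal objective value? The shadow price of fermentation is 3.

Δb = 4, so new z* = 631.5 + (3)·(4) = 631.5 + 12 = 643.5.

643.5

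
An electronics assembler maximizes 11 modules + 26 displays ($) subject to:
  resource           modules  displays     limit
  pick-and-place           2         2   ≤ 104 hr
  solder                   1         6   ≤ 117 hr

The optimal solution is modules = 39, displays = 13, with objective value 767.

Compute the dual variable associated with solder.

Check each constraint at x*: pick-and-place 104/104 (tight); solder 117/117 (tight).
The binding rows give the dual system: 2·y_pick-and-place + 1·y_solder = 11 and 2·y_pick-and-place + 6·y_solder = 26.
→ y_pick-and-place = 4 and y_solder = 3.
Shadow price of solder = 3.

3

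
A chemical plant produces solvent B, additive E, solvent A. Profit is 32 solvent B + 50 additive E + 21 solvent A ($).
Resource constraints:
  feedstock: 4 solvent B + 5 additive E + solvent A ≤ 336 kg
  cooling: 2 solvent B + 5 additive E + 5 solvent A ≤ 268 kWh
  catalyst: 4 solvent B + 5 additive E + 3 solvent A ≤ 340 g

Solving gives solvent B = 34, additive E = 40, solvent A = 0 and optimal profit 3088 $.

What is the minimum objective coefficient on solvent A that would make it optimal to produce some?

26

Binding: feedstock and cooling. Non-binding: catalyst (4 unused).
Since catalyst is not tight, its dual is 0.
From A_Bᵀ y = c: 4·y_feedstock + 2·y_cooling = 32; 5·y_feedstock + 5·y_cooling = 50.
Solving: y_feedstock = 6, y_cooling = 4.
solvent A enters the basis when its profit ≥ yᵀa₃ = 6·1 + 4·5 = 26.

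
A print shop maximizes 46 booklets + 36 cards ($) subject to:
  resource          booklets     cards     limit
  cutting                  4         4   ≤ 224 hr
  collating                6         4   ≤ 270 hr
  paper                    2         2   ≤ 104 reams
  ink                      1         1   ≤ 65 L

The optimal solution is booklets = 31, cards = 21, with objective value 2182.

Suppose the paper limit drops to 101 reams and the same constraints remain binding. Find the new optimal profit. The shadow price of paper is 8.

Δb = -3, so new z* = 2182 + (8)·(-3) = 2182 − 24 = 2158.

2158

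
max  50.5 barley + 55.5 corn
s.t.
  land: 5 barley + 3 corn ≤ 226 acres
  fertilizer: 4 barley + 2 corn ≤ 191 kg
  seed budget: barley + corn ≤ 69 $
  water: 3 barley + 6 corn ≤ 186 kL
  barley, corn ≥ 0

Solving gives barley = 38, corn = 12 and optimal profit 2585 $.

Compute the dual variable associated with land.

6.5

Check each constraint at x*: land 226/226 (tight); fertilizer 176/191 (slack 15); seed budget 50/69 (slack 19); water 186/186 (tight).
Since fertilizer, seed budget are not tight, their duals are 0.
From A_Bᵀ y = c: 5·y_land + 3·y_water = 50.5; 3·y_land + 6·y_water = 55.5.
Solving: y_land = 6.5, y_water = 6.
Shadow price of land = 6.5.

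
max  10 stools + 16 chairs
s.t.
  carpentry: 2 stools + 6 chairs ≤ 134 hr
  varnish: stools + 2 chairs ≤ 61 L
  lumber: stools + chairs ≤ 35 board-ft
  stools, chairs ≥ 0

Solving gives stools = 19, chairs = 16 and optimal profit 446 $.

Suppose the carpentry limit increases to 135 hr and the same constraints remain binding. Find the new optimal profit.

447.5

Check each constraint at x*: carpentry 134/134 (tight); varnish 51/61 (slack 10); lumber 35/35 (tight).
By complementary slackness, y = 0 for the non-binding constraint.
Dual feasibility on the basic columns requires 2·y_carpentry + 1·y_lumber = 10, 6·y_carpentry + 1·y_lumber = 16.
→ y_carpentry = 1.5 and y_lumber = 7.
Δz = y_carpentry·Δb = 1.5 × (1) = 1.5, so new z* = 446 + 1.5 = 447.5.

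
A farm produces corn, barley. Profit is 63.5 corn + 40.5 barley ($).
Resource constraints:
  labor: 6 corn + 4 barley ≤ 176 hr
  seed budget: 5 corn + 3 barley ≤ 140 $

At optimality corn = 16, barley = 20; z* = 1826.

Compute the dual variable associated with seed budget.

5.5

Check each constraint at x*: labor 176/176 (tight); seed budget 140/140 (tight).
The binding rows give the dual system: 6·y_labor + 5·y_seed budget = 63.5 and 4·y_labor + 3·y_seed budget = 40.5.
Solving: y_labor = 6, y_seed budget = 5.5.
Shadow price of seed budget = 5.5.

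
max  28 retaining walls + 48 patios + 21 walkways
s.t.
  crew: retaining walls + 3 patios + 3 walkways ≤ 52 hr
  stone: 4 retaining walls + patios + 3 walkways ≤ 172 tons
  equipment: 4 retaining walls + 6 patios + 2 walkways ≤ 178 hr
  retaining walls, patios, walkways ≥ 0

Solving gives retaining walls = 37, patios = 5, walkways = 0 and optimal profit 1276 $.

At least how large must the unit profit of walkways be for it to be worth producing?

24

Binding: crew and equipment. Non-binding: stone (19 unused).
Since stone is not tight, its dual is 0.
From A_Bᵀ y = c: 1·y_crew + 4·y_equipment = 28; 3·y_crew + 6·y_equipment = 48.
Solving: y_crew = 4, y_equipment = 6.
walkways enters the basis when its profit ≥ yᵀa₃ = 4·3 + 6·2 = 24.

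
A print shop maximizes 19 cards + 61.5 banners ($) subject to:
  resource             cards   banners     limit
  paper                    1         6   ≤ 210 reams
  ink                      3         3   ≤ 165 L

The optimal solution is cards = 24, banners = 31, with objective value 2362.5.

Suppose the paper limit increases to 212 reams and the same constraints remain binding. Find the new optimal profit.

At the optimum: paper uses 210 of 210 (binding); ink uses 165 of 165 (binding).
The binding rows give the dual system: 1·y_paper + 3·y_ink = 19 and 6·y_paper + 3·y_ink = 61.5.
→ y_paper = 8.5 and y_ink = 3.5.
Δz = y_paper·Δb = 8.5 × (2) = 17, so new z* = 2362.5 + 17 = 2379.5.

2379.5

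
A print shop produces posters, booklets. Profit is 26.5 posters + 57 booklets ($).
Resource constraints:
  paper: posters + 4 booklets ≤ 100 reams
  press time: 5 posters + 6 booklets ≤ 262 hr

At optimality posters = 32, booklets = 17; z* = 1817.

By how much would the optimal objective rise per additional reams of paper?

At the optimum: paper uses 100 of 100 (binding); press time uses 262 of 262 (binding).
The binding rows give the dual system: 1·y_paper + 5·y_press time = 26.5 and 4·y_paper + 6·y_press time = 57.
→ y_paper = 9 and y_press time = 3.5.
Shadow price of paper = 9.

9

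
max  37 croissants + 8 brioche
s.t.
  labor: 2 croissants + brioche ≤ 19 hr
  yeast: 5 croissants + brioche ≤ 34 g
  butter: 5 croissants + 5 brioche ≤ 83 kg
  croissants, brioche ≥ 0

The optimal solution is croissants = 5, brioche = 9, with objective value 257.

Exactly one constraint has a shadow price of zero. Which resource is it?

butter

labor: 19/19 (binding)
yeast: 34/34 (binding)
butter: 70/83 (slack 13)
By complementary slackness, a constraint with positive slack has shadow price 0 → butter.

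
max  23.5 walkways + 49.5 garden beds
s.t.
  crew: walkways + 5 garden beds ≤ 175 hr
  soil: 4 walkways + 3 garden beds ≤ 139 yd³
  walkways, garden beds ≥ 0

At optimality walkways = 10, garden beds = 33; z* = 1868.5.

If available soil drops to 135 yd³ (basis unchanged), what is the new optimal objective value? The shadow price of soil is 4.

Δb = -4, so new z* = 1868.5 + (4)·(-4) = 1868.5 − 16 = 1852.5.

1852.5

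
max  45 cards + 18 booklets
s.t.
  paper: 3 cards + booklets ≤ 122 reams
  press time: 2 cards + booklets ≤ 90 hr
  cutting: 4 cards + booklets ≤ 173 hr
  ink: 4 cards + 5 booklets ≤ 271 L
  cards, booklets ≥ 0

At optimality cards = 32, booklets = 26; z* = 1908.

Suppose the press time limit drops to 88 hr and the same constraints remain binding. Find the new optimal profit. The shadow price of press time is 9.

Δb = -2, so new z* = 1908 + (9)·(-2) = 1908 − 18 = 1890.

1890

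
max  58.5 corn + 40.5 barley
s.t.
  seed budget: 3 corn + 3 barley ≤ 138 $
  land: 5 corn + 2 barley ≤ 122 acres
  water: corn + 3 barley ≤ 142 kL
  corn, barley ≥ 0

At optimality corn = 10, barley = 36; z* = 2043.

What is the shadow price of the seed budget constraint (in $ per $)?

Check each constraint at x*: seed budget 138/138 (tight); land 122/122 (tight); water 118/142 (slack 24).
By complementary slackness, y = 0 for the non-binding constraint.
From A_Bᵀ y = c: 3·y_seed budget + 5·y_land = 58.5; 3·y_seed budget + 2·y_land = 40.5.
This yields shadow prices y_seed budget = 9.5, y_land = 6.
Shadow price of seed budget = 9.5.

9.5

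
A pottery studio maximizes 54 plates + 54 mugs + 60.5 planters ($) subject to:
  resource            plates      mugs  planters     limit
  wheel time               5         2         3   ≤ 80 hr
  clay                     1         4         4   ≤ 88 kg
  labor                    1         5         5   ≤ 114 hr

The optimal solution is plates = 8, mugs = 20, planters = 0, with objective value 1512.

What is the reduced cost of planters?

Check each constraint at x*: wheel time 80/80 (tight); clay 88/88 (tight); labor 108/114 (slack 6).
Since labor is not tight, its dual is 0.
The binding rows give the dual system: 5·y_wheel time + 1·y_clay = 54 and 2·y_wheel time + 4·y_clay = 54.
Solving: y_wheel time = 9, y_clay = 9.
Reduced cost of planters: c₃ − yᵀa₃ = 60.5 − (9·3 + 9·4) = 60.5 − 63 = -2.5.

-2.5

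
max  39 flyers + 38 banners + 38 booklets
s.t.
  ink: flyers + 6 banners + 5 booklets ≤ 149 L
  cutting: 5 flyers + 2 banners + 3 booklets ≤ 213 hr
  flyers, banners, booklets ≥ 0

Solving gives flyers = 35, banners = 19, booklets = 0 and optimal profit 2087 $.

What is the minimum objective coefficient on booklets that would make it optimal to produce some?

41

At the optimum: ink uses 149 of 149 (binding); cutting uses 213 of 213 (binding).
The binding rows give the dual system: 1·y_ink + 5·y_cutting = 39 and 6·y_ink + 2·y_cutting = 38.
This yields shadow prices y_ink = 4, y_cutting = 7.
booklets enters the basis when its profit ≥ yᵀa₃ = 4·5 + 7·3 = 41.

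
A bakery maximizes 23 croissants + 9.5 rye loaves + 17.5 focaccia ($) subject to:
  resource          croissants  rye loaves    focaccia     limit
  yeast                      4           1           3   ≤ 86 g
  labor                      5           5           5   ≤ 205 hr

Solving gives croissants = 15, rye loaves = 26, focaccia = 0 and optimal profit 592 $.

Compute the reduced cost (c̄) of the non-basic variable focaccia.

-1

Check each constraint at x*: yeast 86/86 (tight); labor 205/205 (tight).
From A_Bᵀ y = c: 4·y_yeast + 5·y_labor = 23; 1·y_yeast + 5·y_labor = 9.5.
→ y_yeast = 4.5 and y_labor = 1.
Reduced cost of focaccia: c₃ − yᵀa₃ = 17.5 − (4.5·3 + 1·5) = 17.5 − 18.5 = -1.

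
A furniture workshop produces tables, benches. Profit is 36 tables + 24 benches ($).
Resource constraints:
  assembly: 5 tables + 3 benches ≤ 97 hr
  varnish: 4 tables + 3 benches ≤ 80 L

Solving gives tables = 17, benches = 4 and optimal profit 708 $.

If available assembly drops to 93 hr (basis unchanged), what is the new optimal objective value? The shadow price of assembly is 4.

692

Δb = -4, so new z* = 708 + (4)·(-4) = 708 − 16 = 692.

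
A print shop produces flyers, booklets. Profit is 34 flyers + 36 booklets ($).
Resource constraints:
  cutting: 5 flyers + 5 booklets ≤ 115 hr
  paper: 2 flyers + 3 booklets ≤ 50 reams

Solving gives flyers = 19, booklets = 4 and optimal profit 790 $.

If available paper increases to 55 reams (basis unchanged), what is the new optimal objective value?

800

Check each constraint at x*: cutting 115/115 (tight); paper 50/50 (tight).
The binding rows give the dual system: 5·y_cutting + 2·y_paper = 34 and 5·y_cutting + 3·y_paper = 36.
Solving: y_cutting = 6, y_paper = 2.
Δz = y_paper·Δb = 2 × (5) = 10, so new z* = 790 + 10 = 800.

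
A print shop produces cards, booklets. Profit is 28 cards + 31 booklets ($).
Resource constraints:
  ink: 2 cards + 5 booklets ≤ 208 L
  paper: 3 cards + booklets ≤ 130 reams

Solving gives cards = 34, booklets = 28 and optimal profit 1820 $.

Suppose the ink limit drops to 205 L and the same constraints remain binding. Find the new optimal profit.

Check each constraint at x*: ink 208/208 (tight); paper 130/130 (tight).
From A_Bᵀ y = c: 2·y_ink + 3·y_paper = 28; 5·y_ink + 1·y_paper = 31.
→ y_ink = 5 and y_paper = 6.
Δz = y_ink·Δb = 5 × (-3) = -15, so new z* = 1820 − 15 = 1805.

1805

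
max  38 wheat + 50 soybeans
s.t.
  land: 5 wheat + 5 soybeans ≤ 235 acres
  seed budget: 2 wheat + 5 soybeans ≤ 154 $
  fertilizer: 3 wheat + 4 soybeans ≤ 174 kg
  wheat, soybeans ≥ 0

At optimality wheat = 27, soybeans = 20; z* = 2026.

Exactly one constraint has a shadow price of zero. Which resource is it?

land: 235/235 (binding)
seed budget: 154/154 (binding)
fertilizer: 161/174 (slack 13)
By complementary slackness, a constraint with positive slack has shadow price 0 → fertilizer.

fertilizer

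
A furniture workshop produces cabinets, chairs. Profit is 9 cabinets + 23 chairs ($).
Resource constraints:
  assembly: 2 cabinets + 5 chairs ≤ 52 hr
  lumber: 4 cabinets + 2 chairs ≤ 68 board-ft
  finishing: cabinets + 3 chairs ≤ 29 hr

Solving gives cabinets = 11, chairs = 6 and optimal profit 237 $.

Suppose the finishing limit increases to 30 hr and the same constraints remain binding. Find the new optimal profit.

238

Binding: assembly and finishing. Non-binding: lumber (12 unused).
By complementary slackness, y = 0 for the non-binding constraint.
Dual feasibility on the basic columns requires 2·y_assembly + 1·y_finishing = 9, 5·y_assembly + 3·y_finishing = 23.
Solving: y_assembly = 4, y_finishing = 1.
Δz = y_finishing·Δb = 1 × (1) = 1, so new z* = 237 + 1 = 238.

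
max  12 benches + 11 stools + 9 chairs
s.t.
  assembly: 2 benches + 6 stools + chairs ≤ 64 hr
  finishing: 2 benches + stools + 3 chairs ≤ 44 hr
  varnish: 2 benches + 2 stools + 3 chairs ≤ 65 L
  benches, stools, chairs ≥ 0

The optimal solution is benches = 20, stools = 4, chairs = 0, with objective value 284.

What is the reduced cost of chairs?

-7

Check each constraint at x*: assembly 64/64 (tight); finishing 44/44 (tight); varnish 48/65 (slack 17).
Slack constraints have shadow price 0 (complementary slackness).
Dual feasibility on the basic columns requires 2·y_assembly + 2·y_finishing = 12, 6·y_assembly + 1·y_finishing = 11.
Solving: y_assembly = 1, y_finishing = 5.
Reduced cost of chairs: c₃ − yᵀa₃ = 9 − (1·1 + 5·3) = 9 − 16 = -7.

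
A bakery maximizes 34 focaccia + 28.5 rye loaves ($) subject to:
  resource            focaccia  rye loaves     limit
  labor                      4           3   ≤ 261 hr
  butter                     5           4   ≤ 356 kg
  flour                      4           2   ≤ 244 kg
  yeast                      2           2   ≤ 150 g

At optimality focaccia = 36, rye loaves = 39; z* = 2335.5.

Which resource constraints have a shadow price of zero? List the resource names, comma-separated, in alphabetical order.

labor: 261/261 (binding)
butter: 336/356 (slack 20)
flour: 222/244 (slack 22)
yeast: 150/150 (binding)
By complementary slackness, a constraint with positive slack has shadow price 0 → butter, flour.

butter, flour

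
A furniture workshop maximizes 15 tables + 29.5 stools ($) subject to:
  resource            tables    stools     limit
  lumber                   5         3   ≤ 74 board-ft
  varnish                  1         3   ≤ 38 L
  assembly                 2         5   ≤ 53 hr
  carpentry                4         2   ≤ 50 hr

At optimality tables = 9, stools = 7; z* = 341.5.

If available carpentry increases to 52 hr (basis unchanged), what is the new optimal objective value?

At the optimum: lumber uses 66 of 74 (slack = 8); varnish uses 30 of 38 (slack = 8); assembly uses 53 of 53 (binding); carpentry uses 50 of 50 (binding).
By complementary slackness, y = 0 for the non-binding constraints.
The binding rows give the dual system: 2·y_assembly + 4·y_carpentry = 15 and 5·y_assembly + 2·y_carpentry = 29.5.
→ y_assembly = 5.5 and y_carpentry = 1.
Δz = y_carpentry·Δb = 1 × (2) = 2, so new z* = 341.5 + 2 = 343.5.

343.5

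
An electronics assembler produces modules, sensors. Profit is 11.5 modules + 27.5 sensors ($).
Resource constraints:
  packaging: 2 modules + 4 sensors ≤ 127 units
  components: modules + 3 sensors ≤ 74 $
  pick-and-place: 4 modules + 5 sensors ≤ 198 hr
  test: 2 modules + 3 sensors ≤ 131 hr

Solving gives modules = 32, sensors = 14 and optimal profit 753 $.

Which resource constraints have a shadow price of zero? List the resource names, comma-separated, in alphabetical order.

packaging: 120/127 (slack 7)
components: 74/74 (binding)
pick-and-place: 198/198 (binding)
test: 106/131 (slack 25)
By complementary slackness, a constraint with positive slack has shadow price 0 → packaging, test.

packaging, test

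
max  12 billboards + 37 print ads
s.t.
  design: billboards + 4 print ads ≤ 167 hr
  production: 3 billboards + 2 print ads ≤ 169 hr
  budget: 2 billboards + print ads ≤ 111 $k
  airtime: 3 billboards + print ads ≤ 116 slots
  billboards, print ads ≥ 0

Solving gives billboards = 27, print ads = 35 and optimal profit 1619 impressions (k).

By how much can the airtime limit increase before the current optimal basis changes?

Binding constraints: design, airtime. The basis is B = [[1,4],[3,1]] with det -11.
Per unit increase in airtime, x* moves by d = (0.3636, -0.0909).
The basis stays optimal until production becomes binding; allowable increase = 19.8 slots.

19.8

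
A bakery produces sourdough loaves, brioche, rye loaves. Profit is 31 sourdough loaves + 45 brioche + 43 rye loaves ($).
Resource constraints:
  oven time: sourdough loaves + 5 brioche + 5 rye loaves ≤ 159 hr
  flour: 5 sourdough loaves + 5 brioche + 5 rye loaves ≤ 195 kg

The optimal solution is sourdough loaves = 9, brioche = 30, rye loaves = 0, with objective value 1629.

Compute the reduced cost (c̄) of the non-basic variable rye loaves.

-2

Check each constraint at x*: oven time 159/159 (tight); flour 195/195 (tight).
From A_Bᵀ y = c: 1·y_oven time + 5·y_flour = 31; 5·y_oven time + 5·y_flour = 45.
Solving: y_oven time = 3.5, y_flour = 5.5.
Reduced cost of rye loaves: c₃ − yᵀa₃ = 43 − (3.5·5 + 5.5·5) = 43 − 45 = -2.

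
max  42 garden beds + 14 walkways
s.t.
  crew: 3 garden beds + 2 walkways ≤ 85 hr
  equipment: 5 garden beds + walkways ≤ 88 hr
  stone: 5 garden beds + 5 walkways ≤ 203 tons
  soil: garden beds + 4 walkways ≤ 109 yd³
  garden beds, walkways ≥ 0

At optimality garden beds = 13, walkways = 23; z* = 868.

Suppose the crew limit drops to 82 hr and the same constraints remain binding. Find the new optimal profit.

At the optimum: crew uses 85 of 85 (binding); equipment uses 88 of 88 (binding); stone uses 180 of 203 (slack = 23); soil uses 105 of 109 (slack = 4).
Slack constraints have shadow price 0 (complementary slackness).
From A_Bᵀ y = c: 3·y_crew + 5·y_equipment = 42; 2·y_crew + 1·y_equipment = 14.
Solving: y_crew = 4, y_equipment = 6.
Δz = y_crew·Δb = 4 × (-3) = -12, so new z* = 868 − 12 = 856.

856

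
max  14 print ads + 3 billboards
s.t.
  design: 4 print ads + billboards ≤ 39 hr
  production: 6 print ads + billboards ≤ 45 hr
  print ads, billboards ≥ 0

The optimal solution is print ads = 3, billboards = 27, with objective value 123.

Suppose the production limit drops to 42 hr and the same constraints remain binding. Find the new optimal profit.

Check each constraint at x*: design 39/39 (tight); production 45/45 (tight).
The binding rows give the dual system: 4·y_design + 6·y_production = 14 and 1·y_design + 1·y_production = 3.
Solving: y_design = 2, y_production = 1.
Δz = y_production·Δb = 1 × (-3) = -3, so new z* = 123 − 3 = 120.

120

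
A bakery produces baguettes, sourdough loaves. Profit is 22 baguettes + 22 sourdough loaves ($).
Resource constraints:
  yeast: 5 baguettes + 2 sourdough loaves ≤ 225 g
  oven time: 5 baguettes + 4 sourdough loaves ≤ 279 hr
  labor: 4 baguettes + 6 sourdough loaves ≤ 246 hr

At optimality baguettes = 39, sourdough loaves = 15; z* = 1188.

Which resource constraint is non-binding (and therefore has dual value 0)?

oven time

yeast: 225/225 (binding)
oven time: 255/279 (slack 24)
labor: 246/246 (binding)
By complementary slackness, a constraint with positive slack has shadow price 0 → oven time.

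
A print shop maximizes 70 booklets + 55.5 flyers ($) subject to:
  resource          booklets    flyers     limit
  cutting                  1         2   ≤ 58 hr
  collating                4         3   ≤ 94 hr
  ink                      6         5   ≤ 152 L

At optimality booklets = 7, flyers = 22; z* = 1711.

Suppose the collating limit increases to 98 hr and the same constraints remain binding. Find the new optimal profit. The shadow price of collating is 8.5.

Δb = 4, so new z* = 1711 + (8.5)·(4) = 1711 + 34 = 1745.

1745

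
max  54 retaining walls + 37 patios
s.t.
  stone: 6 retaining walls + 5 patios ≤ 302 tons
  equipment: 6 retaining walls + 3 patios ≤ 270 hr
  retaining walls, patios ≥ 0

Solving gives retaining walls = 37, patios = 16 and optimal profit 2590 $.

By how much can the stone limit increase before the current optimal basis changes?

Binding constraints: stone, equipment. The basis is B = [[6,5],[6,3]] with det -12.
Per unit increase in stone, x* moves by d = (-0.25, 0.5).
The basis stays optimal until retaining walls reaches 0; allowable increase = 148 tons.

148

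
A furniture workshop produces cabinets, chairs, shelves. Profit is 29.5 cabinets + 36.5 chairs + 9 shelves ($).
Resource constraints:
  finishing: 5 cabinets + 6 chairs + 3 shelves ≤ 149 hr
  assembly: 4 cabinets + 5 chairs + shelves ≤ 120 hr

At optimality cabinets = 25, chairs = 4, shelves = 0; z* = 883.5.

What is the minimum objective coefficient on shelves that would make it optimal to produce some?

10

Check each constraint at x*: finishing 149/149 (tight); assembly 120/120 (tight).
From A_Bᵀ y = c: 5·y_finishing + 4·y_assembly = 29.5; 6·y_finishing + 5·y_assembly = 36.5.
Solving: y_finishing = 1.5, y_assembly = 5.5.
shelves enters the basis when its profit ≥ yᵀa₃ = 1.5·3 + 5.5·1 = 10.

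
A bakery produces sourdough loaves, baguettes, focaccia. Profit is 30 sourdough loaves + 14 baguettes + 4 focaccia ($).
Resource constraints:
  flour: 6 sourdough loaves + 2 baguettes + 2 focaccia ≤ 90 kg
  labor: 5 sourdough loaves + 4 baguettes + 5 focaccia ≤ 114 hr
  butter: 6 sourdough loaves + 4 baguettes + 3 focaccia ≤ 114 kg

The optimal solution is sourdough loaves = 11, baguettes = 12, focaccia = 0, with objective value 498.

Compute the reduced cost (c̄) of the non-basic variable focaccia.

-8

At the optimum: flour uses 90 of 90 (binding); labor uses 103 of 114 (slack = 11); butter uses 114 of 114 (binding).
Since labor is not tight, its dual is 0.
The binding rows give the dual system: 6·y_flour + 6·y_butter = 30 and 2·y_flour + 4·y_butter = 14.
This yields shadow prices y_flour = 3, y_butter = 2.
Reduced cost of focaccia: c₃ − yᵀa₃ = 4 − (3·2 + 2·3) = 4 − 12 = -8.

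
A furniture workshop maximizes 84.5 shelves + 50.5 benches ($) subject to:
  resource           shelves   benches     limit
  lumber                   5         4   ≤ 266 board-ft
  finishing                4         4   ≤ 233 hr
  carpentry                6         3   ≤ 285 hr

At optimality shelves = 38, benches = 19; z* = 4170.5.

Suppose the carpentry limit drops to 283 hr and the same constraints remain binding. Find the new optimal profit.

At the optimum: lumber uses 266 of 266 (binding); finishing uses 228 of 233 (slack = 5); carpentry uses 285 of 285 (binding).
By complementary slackness, y = 0 for the non-binding constraint.
From A_Bᵀ y = c: 5·y_lumber + 6·y_carpentry = 84.5; 4·y_lumber + 3·y_carpentry = 50.5.
This yields shadow prices y_lumber = 5.5, y_carpentry = 9.5.
Δz = y_carpentry·Δb = 9.5 × (-2) = -19, so new z* = 4170.5 − 19 = 4151.5.

4151.5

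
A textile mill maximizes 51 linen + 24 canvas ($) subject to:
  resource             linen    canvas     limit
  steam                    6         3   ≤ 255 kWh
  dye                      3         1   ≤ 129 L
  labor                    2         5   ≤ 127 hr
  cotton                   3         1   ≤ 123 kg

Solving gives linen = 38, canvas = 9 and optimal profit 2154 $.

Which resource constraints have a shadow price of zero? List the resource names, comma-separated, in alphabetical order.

dye, labor

steam: 255/255 (binding)
dye: 123/129 (slack 6)
labor: 121/127 (slack 6)
cotton: 123/123 (binding)
By complementary slackness, a constraint with positive slack has shadow price 0 → dye, labor.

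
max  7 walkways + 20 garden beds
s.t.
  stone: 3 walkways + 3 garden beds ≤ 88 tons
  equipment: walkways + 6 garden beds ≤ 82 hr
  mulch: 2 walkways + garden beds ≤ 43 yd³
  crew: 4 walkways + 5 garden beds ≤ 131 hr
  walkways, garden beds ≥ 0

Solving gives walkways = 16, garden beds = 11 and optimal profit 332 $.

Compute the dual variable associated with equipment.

Check each constraint at x*: stone 81/88 (slack 7); equipment 82/82 (tight); mulch 43/43 (tight); crew 119/131 (slack 12).
By complementary slackness, y = 0 for the non-binding constraints.
Dual feasibility on the basic columns requires 1·y_equipment + 2·y_mulch = 7, 6·y_equipment + 1·y_mulch = 20.
→ y_equipment = 3 and y_mulch = 2.
Shadow price of equipment = 3.

3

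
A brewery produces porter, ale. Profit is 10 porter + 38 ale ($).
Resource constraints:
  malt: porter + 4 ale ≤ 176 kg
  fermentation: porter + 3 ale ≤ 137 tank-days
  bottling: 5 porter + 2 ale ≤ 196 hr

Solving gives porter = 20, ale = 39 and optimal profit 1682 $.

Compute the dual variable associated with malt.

Check each constraint at x*: malt 176/176 (tight); fermentation 137/137 (tight); bottling 178/196 (slack 18).
Slack constraints have shadow price 0 (complementary slackness).
Dual feasibility on the basic columns requires 1·y_malt + 1·y_fermentation = 10, 4·y_malt + 3·y_fermentation = 38.
This yields shadow prices y_malt = 8, y_fermentation = 2.
Shadow price of malt = 8.

8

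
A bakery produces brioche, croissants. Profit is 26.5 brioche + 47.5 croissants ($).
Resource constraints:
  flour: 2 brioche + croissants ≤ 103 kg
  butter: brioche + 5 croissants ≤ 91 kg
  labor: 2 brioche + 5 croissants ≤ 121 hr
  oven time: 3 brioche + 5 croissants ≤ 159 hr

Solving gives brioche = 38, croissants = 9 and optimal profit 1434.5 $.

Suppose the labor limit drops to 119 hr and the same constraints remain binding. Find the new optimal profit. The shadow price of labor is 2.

1430.5

Δb = -2, so new z* = 1434.5 + (2)·(-2) = 1434.5 − 4 = 1430.5.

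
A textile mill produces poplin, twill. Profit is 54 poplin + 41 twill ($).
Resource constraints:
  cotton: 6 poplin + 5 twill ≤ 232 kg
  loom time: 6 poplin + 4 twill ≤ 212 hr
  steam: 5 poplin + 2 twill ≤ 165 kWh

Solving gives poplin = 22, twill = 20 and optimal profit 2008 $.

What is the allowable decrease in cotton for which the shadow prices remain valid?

11.25

Binding constraints: cotton, loom time. The basis is B = [[6,5],[6,4]] with det -6.
Per unit decrease in cotton, x* moves by d = (0.6667, -1).
The basis stays optimal until steam becomes binding; allowable decrease = 11.25 kg.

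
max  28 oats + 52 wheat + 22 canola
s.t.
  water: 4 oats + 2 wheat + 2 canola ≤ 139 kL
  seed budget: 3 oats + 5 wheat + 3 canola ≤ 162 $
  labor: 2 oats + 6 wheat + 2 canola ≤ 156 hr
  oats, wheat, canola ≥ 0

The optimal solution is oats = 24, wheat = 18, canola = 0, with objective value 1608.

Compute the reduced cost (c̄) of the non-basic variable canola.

Check each constraint at x*: water 132/139 (slack 7); seed budget 162/162 (tight); labor 156/156 (tight).
Since water is not tight, its dual is 0.
Dual feasibility on the basic columns requires 3·y_seed budget + 2·y_labor = 28, 5·y_seed budget + 6·y_labor = 52.
This yields shadow prices y_seed budget = 8, y_labor = 2.
Reduced cost of canola: c₃ − yᵀa₃ = 22 − (8·3 + 2·2) = 22 − 28 = -6.

-6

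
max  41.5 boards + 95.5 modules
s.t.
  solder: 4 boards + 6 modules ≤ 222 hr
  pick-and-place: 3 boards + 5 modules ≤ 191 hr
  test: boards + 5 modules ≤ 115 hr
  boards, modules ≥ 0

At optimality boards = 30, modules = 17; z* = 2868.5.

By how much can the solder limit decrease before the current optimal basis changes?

84

Binding constraints: solder, test. The basis is B = [[4,6],[1,5]] with det 14.
Per unit decrease in solder, x* moves by d = (-0.3571, 0.0714).
The basis stays optimal until boards reaches 0; allowable decrease = 84 hr.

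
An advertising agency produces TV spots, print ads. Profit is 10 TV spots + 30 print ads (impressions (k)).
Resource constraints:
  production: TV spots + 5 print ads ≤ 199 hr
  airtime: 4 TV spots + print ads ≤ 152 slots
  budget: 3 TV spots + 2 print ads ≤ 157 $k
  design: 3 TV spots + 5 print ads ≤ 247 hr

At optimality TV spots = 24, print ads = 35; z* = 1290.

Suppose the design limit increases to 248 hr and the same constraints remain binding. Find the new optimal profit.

Check each constraint at x*: production 199/199 (tight); airtime 131/152 (slack 21); budget 142/157 (slack 15); design 247/247 (tight).
Since airtime, budget are not tight, their duals are 0.
The binding rows give the dual system: 1·y_production + 3·y_design = 10 and 5·y_production + 5·y_design = 30.
This yields shadow prices y_production = 4, y_design = 2.
Δz = y_design·Δb = 2 × (1) = 2, so new z* = 1290 + 2 = 1292.

1292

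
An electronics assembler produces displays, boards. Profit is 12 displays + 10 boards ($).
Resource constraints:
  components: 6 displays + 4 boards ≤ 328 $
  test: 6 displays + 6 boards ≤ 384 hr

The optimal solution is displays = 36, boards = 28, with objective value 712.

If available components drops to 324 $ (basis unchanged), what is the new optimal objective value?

708

Check each constraint at x*: components 328/328 (tight); test 384/384 (tight).
The binding rows give the dual system: 6·y_components + 6·y_test = 12 and 4·y_components + 6·y_test = 10.
This yields shadow prices y_components = 1, y_test = 1.
Δz = y_components·Δb = 1 × (-4) = -4, so new z* = 712 − 4 = 708.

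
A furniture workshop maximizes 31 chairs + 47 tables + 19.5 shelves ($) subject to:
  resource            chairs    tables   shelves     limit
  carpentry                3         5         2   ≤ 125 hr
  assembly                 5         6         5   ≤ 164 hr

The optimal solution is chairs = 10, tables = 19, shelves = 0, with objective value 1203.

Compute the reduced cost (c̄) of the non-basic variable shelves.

-4.5

At the optimum: carpentry uses 125 of 125 (binding); assembly uses 164 of 164 (binding).
The binding rows give the dual system: 3·y_carpentry + 5·y_assembly = 31 and 5·y_carpentry + 6·y_assembly = 47.
Solving: y_carpentry = 7, y_assembly = 2.
Reduced cost of shelves: c₃ − yᵀa₃ = 19.5 − (7·2 + 2·5) = 19.5 − 24 = -4.5.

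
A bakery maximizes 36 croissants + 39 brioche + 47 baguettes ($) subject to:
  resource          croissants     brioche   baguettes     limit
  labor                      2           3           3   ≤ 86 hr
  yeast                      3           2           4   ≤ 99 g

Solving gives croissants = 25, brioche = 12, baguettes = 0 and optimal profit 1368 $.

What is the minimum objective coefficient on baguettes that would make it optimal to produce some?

51

Check each constraint at x*: labor 86/86 (tight); yeast 99/99 (tight).
Dual feasibility on the basic columns requires 2·y_labor + 3·y_yeast = 36, 3·y_labor + 2·y_yeast = 39.
This yields shadow prices y_labor = 9, y_yeast = 6.
baguettes enters the basis when its profit ≥ yᵀa₃ = 9·3 + 6·4 = 51.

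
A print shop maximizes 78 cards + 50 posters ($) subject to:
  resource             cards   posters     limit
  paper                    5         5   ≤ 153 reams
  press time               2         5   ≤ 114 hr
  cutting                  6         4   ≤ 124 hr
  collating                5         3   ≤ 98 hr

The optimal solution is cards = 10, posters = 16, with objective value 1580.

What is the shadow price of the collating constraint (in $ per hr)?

6

Check each constraint at x*: paper 130/153 (slack 23); press time 100/114 (slack 14); cutting 124/124 (tight); collating 98/98 (tight).
Slack constraints have shadow price 0 (complementary slackness).
The binding rows give the dual system: 6·y_cutting + 5·y_collating = 78 and 4·y_cutting + 3·y_collating = 50.
This yields shadow prices y_cutting = 8, y_collating = 6.
Shadow price of collating = 6.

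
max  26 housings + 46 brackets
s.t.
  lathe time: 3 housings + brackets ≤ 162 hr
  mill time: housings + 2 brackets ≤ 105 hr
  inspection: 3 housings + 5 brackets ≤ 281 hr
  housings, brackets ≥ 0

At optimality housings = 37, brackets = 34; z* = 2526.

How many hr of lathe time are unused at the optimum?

lathe time used = 3·37 + 1·34 = 145; slack = 162 − 145 = 17.

17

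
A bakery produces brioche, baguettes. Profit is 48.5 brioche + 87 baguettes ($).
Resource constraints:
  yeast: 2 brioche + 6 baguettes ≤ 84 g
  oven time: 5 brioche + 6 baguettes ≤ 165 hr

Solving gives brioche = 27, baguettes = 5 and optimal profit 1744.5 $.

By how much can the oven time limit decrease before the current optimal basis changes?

Binding constraints: yeast, oven time. The basis is B = [[2,6],[5,6]] with det -18.
Per unit decrease in oven time, x* moves by d = (-0.3333, 0.1111).
The basis stays optimal until brioche reaches 0; allowable decrease = 81 hr.

81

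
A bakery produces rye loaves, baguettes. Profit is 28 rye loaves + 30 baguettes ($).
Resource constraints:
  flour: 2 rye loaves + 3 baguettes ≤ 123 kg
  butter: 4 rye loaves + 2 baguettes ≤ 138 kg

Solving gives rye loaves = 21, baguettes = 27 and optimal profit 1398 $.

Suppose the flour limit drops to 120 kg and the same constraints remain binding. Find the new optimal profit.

1374

At the optimum: flour uses 123 of 123 (binding); butter uses 138 of 138 (binding).
Dual feasibility on the basic columns requires 2·y_flour + 4·y_butter = 28, 3·y_flour + 2·y_butter = 30.
→ y_flour = 8 and y_butter = 3.
Δz = y_flour·Δb = 8 × (-3) = -24, so new z* = 1398 − 24 = 1374.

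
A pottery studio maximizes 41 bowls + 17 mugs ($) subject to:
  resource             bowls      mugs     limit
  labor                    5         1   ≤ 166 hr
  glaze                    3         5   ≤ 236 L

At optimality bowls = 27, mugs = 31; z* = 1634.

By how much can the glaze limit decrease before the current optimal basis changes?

136.4

Binding constraints: labor, glaze. The basis is B = [[5,1],[3,5]] with det 22.
Per unit decrease in glaze, x* moves by d = (0.0455, -0.2273).
The basis stays optimal until mugs reaches 0; allowable decrease = 136.4 L.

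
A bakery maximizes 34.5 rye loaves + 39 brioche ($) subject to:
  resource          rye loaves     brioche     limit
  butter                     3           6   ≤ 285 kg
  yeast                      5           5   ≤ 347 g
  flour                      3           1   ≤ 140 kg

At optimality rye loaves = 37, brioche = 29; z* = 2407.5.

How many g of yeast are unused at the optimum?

17

yeast used = 5·37 + 5·29 = 330; slack = 347 − 330 = 17.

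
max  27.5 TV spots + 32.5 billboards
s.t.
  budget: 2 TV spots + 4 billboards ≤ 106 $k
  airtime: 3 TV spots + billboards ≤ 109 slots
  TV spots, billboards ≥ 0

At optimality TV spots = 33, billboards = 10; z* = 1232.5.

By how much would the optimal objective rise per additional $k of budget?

At the optimum: budget uses 106 of 106 (binding); airtime uses 109 of 109 (binding).
From A_Bᵀ y = c: 2·y_budget + 3·y_airtime = 27.5; 4·y_budget + 1·y_airtime = 32.5.
Solving: y_budget = 7, y_airtime = 4.5.
Shadow price of budget = 7.

7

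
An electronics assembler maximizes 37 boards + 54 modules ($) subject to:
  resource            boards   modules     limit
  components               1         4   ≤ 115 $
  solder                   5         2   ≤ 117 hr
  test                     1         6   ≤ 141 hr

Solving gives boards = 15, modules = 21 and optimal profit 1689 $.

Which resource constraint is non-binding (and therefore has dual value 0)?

components

components: 99/115 (slack 16)
solder: 117/117 (binding)
test: 141/141 (binding)
By complementary slackness, a constraint with positive slack has shadow price 0 → components.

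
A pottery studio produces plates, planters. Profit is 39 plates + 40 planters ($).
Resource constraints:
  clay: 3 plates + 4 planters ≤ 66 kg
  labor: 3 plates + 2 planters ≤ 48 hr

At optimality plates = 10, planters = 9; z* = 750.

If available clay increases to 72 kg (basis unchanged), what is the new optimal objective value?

792

Both clay and labor are binding at x*.
The binding rows give the dual system: 3·y_clay + 3·y_labor = 39 and 4·y_clay + 2·y_labor = 40.
→ y_clay = 7 and y_labor = 6.
Δz = y_clay·Δb = 7 × (6) = 42, so new z* = 750 + 42 = 792.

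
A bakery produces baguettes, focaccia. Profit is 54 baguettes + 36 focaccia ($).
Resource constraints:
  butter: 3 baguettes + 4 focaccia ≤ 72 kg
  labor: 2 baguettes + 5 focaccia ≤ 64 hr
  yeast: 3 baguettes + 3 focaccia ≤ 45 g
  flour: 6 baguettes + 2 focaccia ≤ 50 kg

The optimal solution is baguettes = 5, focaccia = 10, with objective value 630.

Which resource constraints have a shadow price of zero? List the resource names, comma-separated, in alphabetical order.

butter, labor

butter: 55/72 (slack 17)
labor: 60/64 (slack 4)
yeast: 45/45 (binding)
flour: 50/50 (binding)
By complementary slackness, a constraint with positive slack has shadow price 0 → butter, labor.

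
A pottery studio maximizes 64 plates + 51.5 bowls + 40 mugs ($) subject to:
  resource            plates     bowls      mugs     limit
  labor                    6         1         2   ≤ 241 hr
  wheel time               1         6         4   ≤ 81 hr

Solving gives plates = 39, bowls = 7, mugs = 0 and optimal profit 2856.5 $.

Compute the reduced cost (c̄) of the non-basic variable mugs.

-7

At the optimum: labor uses 241 of 241 (binding); wheel time uses 81 of 81 (binding).
The binding rows give the dual system: 6·y_labor + 1·y_wheel time = 64 and 1·y_labor + 6·y_wheel time = 51.5.
→ y_labor = 9.5 and y_wheel time = 7.
Reduced cost of mugs: c₃ − yᵀa₃ = 40 − (9.5·2 + 7·4) = 40 − 47 = -7.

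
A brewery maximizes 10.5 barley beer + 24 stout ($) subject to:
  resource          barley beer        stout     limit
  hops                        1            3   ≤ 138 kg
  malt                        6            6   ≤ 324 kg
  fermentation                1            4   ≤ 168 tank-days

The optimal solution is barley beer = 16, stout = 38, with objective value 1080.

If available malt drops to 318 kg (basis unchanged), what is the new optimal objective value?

1074

At the optimum: hops uses 130 of 138 (slack = 8); malt uses 324 of 324 (binding); fermentation uses 168 of 168 (binding).
Slack constraints have shadow price 0 (complementary slackness).
The binding rows give the dual system: 6·y_malt + 1·y_fermentation = 10.5 and 6·y_malt + 4·y_fermentation = 24.
Solving: y_malt = 1, y_fermentation = 4.5.
Δz = y_malt·Δb = 1 × (-6) = -6, so new z* = 1080 − 6 = 1074.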